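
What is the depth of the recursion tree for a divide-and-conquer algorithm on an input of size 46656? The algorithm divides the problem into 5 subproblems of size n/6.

For divide and conquer with division factor 6:

Problem sizes at each level:
Level 0: 46656
Level 1: 7776
Level 2: 1296
Level 3: 216
Level 4: 36
Level 5: 6
Level 6: 1

The root is level 0 and the size-1 base case is level 6 (the tree spans levels 0 through 6, i.e. 7 levels counting the root), so the depth is the number of divisions: log_6(46656) = 6

The recursion tree depth is log_6(46656) = 6. At each level, the problem size is divided by 6, so it takes 6 divisions to reduce to a base case of size 1. The algorithm makes 5 recursive calls at each level.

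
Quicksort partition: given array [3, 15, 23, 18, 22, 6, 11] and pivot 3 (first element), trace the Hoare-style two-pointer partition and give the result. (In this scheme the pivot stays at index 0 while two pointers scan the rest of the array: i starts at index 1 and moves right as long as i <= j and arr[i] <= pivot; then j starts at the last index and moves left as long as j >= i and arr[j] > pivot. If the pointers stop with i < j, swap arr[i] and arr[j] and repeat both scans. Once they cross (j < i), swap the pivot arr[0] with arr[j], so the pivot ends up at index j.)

Hoare-style two-pointer partition with pivot = 3:

Initial array: [3, 15, 23, 18, 22, 6, 11]

Pointers start at i = 1, j = 6.
i ends at 1, j ends at 0: the pointers have crossed (j < i), so scanning stops.

j = 0, so swapping arr[0] with arr[j] leaves the pivot at position 0: [3, 15, 23, 18, 22, 6, 11]
Pivot position: 0

After partitioning with pivot 3, the array becomes [3, 15, 23, 18, 22, 6, 11]. The pivot is placed at index 0. All elements to the left of the pivot are <= 3, and all elements to the right are > 3.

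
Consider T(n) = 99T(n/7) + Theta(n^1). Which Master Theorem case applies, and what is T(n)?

Master Theorem for T(n) = 99T(n/7) + O(n^1):

a = 99, b = 7, c = 1
log_b(a) = log_7(99) = 2.3614

Case 1: c = 1 < log_7(99) = 2.3614
T(n) = O(n^(log_7 99))

For T(n) = 99T(n/7) + O(n^1): log_7(99) = 2.3614. This is Case 1 of the Master Theorem (c < log_b(a), work dominated by leaves), giving O(n^(log_7 99)).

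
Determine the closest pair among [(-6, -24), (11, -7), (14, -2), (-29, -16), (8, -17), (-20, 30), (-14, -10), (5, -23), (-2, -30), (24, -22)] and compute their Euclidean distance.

Computing all pairwise distances among 10 points:

d((-6, -24), (11, -7)) = 24.0416
d((-6, -24), (14, -2)) = 29.7321
d((-6, -24), (-29, -16)) = 24.3516
d((-6, -24), (8, -17)) = 15.6525
d((-6, -24), (-20, 30)) = 55.7853
d((-6, -24), (-14, -10)) = 16.1245
d((-6, -24), (5, -23)) = 11.0454
d((-6, -24), (-2, -30)) = 7.2111
d((-6, -24), (24, -22)) = 30.0666
d((11, -7), (14, -2)) = 5.831 <-- minimum
d((11, -7), (-29, -16)) = 41.0
d((11, -7), (8, -17)) = 10.4403
d((11, -7), (-20, 30)) = 48.2701
d((11, -7), (-14, -10)) = 25.1794
d((11, -7), (5, -23)) = 17.088
d((11, -7), (-2, -30)) = 26.4197
d((11, -7), (24, -22)) = 19.8494
d((14, -2), (-29, -16)) = 45.2217
d((14, -2), (8, -17)) = 16.1555
d((14, -2), (-20, 30)) = 46.6905
d((14, -2), (-14, -10)) = 29.1204
d((14, -2), (5, -23)) = 22.8473
d((14, -2), (-2, -30)) = 32.249
d((14, -2), (24, -22)) = 22.3607
d((-29, -16), (8, -17)) = 37.0135
d((-29, -16), (-20, 30)) = 46.8722
d((-29, -16), (-14, -10)) = 16.1555
d((-29, -16), (5, -23)) = 34.7131
d((-29, -16), (-2, -30)) = 30.4138
d((-29, -16), (24, -22)) = 53.3385
d((8, -17), (-20, 30)) = 54.7083
d((8, -17), (-14, -10)) = 23.0868
d((8, -17), (5, -23)) = 6.7082
d((8, -17), (-2, -30)) = 16.4012
d((8, -17), (24, -22)) = 16.7631
d((-20, 30), (-14, -10)) = 40.4475
d((-20, 30), (5, -23)) = 58.6003
d((-20, 30), (-2, -30)) = 62.6418
d((-20, 30), (24, -22)) = 68.1175
d((-14, -10), (5, -23)) = 23.0217
d((-14, -10), (-2, -30)) = 23.3238
d((-14, -10), (24, -22)) = 39.8497
d((5, -23), (-2, -30)) = 9.8995
d((5, -23), (24, -22)) = 19.0263
d((-2, -30), (24, -22)) = 27.2029

Closest pair: (11, -7) and (14, -2) with distance 5.831

The closest pair is (11, -7) and (14, -2) with Euclidean distance 5.831. For 10 points, brute-force pairwise comparison is shown above. For large n, the divide-and-conquer algorithm (sort by x, recurse on halves, check the dividing strip) achieves O(n log n).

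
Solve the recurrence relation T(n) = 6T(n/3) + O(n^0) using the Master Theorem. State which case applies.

Master Theorem for T(n) = 6T(n/3) + O(n^0):

a = 6, b = 3, c = 0
log_b(a) = log_3(6) = 1.6309

Case 1: c = 0 < log_3(6) = 1.6309
T(n) = O(n^(log_3 6))

For T(n) = 6T(n/3) + O(n^0): log_3(6) = 1.6309. This is Case 1 of the Master Theorem (c < log_b(a), work dominated by leaves), giving O(n^(log_3 6)).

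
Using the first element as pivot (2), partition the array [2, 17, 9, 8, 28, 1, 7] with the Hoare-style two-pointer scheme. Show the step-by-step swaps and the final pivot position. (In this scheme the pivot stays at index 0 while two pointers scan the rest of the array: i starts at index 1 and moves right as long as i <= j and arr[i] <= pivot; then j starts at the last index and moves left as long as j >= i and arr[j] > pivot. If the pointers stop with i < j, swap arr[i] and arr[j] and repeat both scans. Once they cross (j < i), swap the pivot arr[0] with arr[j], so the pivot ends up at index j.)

Hoare-style two-pointer partition with pivot = 2:

Initial array: [2, 17, 9, 8, 28, 1, 7]

Pointers start at i = 1, j = 6.
i stops at index 1 (arr[1]=17 > 2), j stops at index 5 (arr[5]=1 <= 2): swap arr[1] and arr[5], array becomes [2, 1, 9, 8, 28, 17, 7]
i ends at 2, j ends at 1: the pointers have crossed (j < i), so scanning stops.

Swap pivot arr[0] with arr[1] to place pivot at position 1: [1, 2, 9, 8, 28, 17, 7]
Pivot position: 1

After partitioning with pivot 2, the array becomes [1, 2, 9, 8, 28, 17, 7]. The pivot is placed at index 1. All elements to the left of the pivot are <= 2, and all elements to the right are > 2.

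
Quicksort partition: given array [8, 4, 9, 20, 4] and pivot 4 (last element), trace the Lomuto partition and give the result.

Lomuto partition with pivot = 4:

Initial array: [8, 4, 9, 20, 4]

arr[0]=8 > 4: no swap
arr[1]=4 <= 4: swap with position 0, array becomes [4, 8, 9, 20, 4]
arr[2]=9 > 4: no swap
arr[3]=20 > 4: no swap

Place pivot at position 1: [4, 4, 9, 20, 8]
Pivot position: 1

After partitioning with pivot 4, the array becomes [4, 4, 9, 20, 8]. The pivot is placed at index 1. All elements to the left of the pivot are <= 4, and all elements to the right are > 4.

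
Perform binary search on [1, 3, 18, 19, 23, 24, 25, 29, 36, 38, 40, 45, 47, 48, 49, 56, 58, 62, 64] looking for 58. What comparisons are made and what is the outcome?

Binary search for 58 in [1, 3, 18, 19, 23, 24, 25, 29, 36, 38, 40, 45, 47, 48, 49, 56, 58, 62, 64]:

lo=0, hi=18, mid=9, arr[mid]=38 -> 38 < 58, search right half
lo=10, hi=18, mid=14, arr[mid]=49 -> 49 < 58, search right half
lo=15, hi=18, mid=16, arr[mid]=58 -> Found target at index 16!

Binary search finds 58 at index 16 after 3 comparisons. The search repeatedly halves the search space by comparing with the middle element.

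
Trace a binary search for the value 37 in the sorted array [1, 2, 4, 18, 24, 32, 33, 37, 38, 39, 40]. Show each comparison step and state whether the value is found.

Binary search for 37 in [1, 2, 4, 18, 24, 32, 33, 37, 38, 39, 40]:

lo=0, hi=10, mid=5, arr[mid]=32 -> 32 < 37, search right half
lo=6, hi=10, mid=8, arr[mid]=38 -> 38 > 37, search left half
lo=6, hi=7, mid=6, arr[mid]=33 -> 33 < 37, search right half
lo=7, hi=7, mid=7, arr[mid]=37 -> Found target at index 7!

Binary search finds 37 at index 7 after 4 comparisons. The search repeatedly halves the search space by comparing with the middle element.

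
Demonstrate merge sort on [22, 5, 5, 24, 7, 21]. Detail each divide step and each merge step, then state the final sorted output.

Merge sort trace:

Split: [22, 5, 5, 24, 7, 21] -> [22, 5, 5] and [24, 7, 21]
  Split: [22, 5, 5] -> [22] and [5, 5]
    Split: [5, 5] -> [5] and [5]
    Merge: [5] + [5] -> [5, 5]
  Merge: [22] + [5, 5] -> [5, 5, 22]
  Split: [24, 7, 21] -> [24] and [7, 21]
    Split: [7, 21] -> [7] and [21]
    Merge: [7] + [21] -> [7, 21]
  Merge: [24] + [7, 21] -> [7, 21, 24]
Merge: [5, 5, 22] + [7, 21, 24] -> [5, 5, 7, 21, 22, 24]

Final sorted array: [5, 5, 7, 21, 22, 24]

The merge sort proceeds by recursively splitting the array and merging sorted halves.
After all merges, the sorted array is [5, 5, 7, 21, 22, 24].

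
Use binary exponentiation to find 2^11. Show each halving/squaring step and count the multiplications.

Computing 2^11 by squaring (build up from 2^1; each line after the first costs one multiplication):

2^1 = 2
2^2 = (2^1)^2 = 2^2 = 4
2^4 = (2^2)^2 = 4^2 = 16
2^5 = 2 * 2^4 = 2 * 16 = 32
2^10 = (2^5)^2 = 32^2 = 1024
2^11 = 2 * 2^10 = 2 * 1024 = 2048

Result: 2048
Multiplications needed: 5 (5 lines after 2^1)

2^11 = 2048. Using exponentiation by squaring, this requires 5 multiplications. The key idea: if the exponent is even, square the half-power; if odd, multiply by the base once.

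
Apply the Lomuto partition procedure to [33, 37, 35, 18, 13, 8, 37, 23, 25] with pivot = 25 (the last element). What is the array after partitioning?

Lomuto partition with pivot = 25:

Initial array: [33, 37, 35, 18, 13, 8, 37, 23, 25]

arr[0]=33 > 25: no swap
arr[1]=37 > 25: no swap
arr[2]=35 > 25: no swap
arr[3]=18 <= 25: swap with position 0, array becomes [18, 37, 35, 33, 13, 8, 37, 23, 25]
arr[4]=13 <= 25: swap with position 1, array becomes [18, 13, 35, 33, 37, 8, 37, 23, 25]
arr[5]=8 <= 25: swap with position 2, array becomes [18, 13, 8, 33, 37, 35, 37, 23, 25]
arr[6]=37 > 25: no swap
arr[7]=23 <= 25: swap with position 3, array becomes [18, 13, 8, 23, 37, 35, 37, 33, 25]

Place pivot at position 4: [18, 13, 8, 23, 25, 35, 37, 33, 37]
Pivot position: 4

After partitioning with pivot 25, the array becomes [18, 13, 8, 23, 25, 35, 37, 33, 37]. The pivot is placed at index 4. All elements to the left of the pivot are <= 25, and all elements to the right are > 25.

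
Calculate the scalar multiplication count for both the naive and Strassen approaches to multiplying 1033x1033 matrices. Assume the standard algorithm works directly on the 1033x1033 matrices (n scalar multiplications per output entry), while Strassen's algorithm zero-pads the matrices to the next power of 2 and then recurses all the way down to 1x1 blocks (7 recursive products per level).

Matrix multiplication for 1033x1033 matrices:

Strassen's algorithm requires power-of-2 dimensions. Pad 1033x1033 to 2048x2048 (next power of 2).

Standard algorithm: 1033^3 = 1102302937 multiplications
Strassen's algorithm: 7^(log2(2048)) = 7^11 = 1977326743 multiplications
Difference: 1102302937 - 1977326743 = -875023806 (Strassen uses MORE here due to padding overhead — for small or just-over-power-of-2 n, padding can outweigh the per-level savings)

Standard: 1102302937 multiplications (1033^3). Strassen: 1977326743 multiplications (7^11, after padding to 2048x2048). Strassen reduces 8 recursive multiplications to 7 at each level.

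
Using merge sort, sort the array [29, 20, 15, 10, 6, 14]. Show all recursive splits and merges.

Merge sort trace:

Split: [29, 20, 15, 10, 6, 14] -> [29, 20, 15] and [10, 6, 14]
  Split: [29, 20, 15] -> [29] and [20, 15]
    Split: [20, 15] -> [20] and [15]
    Merge: [20] + [15] -> [15, 20]
  Merge: [29] + [15, 20] -> [15, 20, 29]
  Split: [10, 6, 14] -> [10] and [6, 14]
    Split: [6, 14] -> [6] and [14]
    Merge: [6] + [14] -> [6, 14]
  Merge: [10] + [6, 14] -> [6, 10, 14]
Merge: [15, 20, 29] + [6, 10, 14] -> [6, 10, 14, 15, 20, 29]

Final sorted array: [6, 10, 14, 15, 20, 29]

The merge sort proceeds by recursively splitting the array and merging sorted halves.
After all merges, the sorted array is [6, 10, 14, 15, 20, 29].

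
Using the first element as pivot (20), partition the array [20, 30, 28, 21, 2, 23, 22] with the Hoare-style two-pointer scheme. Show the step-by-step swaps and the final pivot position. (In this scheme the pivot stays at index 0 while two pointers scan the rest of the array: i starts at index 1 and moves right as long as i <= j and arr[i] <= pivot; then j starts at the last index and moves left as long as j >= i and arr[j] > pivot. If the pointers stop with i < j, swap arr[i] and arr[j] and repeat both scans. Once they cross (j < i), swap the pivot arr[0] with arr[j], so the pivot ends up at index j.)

Hoare-style two-pointer partition with pivot = 20:

Initial array: [20, 30, 28, 21, 2, 23, 22]

Pointers start at i = 1, j = 6.
i stops at index 1 (arr[1]=30 > 20), j stops at index 4 (arr[4]=2 <= 20): swap arr[1] and arr[4], array becomes [20, 2, 28, 21, 30, 23, 22]
i ends at 2, j ends at 1: the pointers have crossed (j < i), so scanning stops.

Swap pivot arr[0] with arr[1] to place pivot at position 1: [2, 20, 28, 21, 30, 23, 22]
Pivot position: 1

After partitioning with pivot 20, the array becomes [2, 20, 28, 21, 30, 23, 22]. The pivot is placed at index 1. All elements to the left of the pivot are <= 20, and all elements to the right are > 20.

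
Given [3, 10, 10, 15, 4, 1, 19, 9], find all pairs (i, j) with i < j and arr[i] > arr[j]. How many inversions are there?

Finding inversions in [3, 10, 10, 15, 4, 1, 19, 9]:

(0, 5): arr[0]=3 > arr[5]=1
(1, 4): arr[1]=10 > arr[4]=4
(1, 5): arr[1]=10 > arr[5]=1
(1, 7): arr[1]=10 > arr[7]=9
(2, 4): arr[2]=10 > arr[4]=4
(2, 5): arr[2]=10 > arr[5]=1
(2, 7): arr[2]=10 > arr[7]=9
(3, 4): arr[3]=15 > arr[4]=4
(3, 5): arr[3]=15 > arr[5]=1
(3, 7): arr[3]=15 > arr[7]=9
(4, 5): arr[4]=4 > arr[5]=1
(6, 7): arr[6]=19 > arr[7]=9

Total inversions: 12

The array has 12 inversion(s): (0,5), (1,4), (1,5), (1,7), (2,4), (2,5), (2,7), (3,4), (3,5), (3,7), (4,5), (6,7). Each pair (i,j) satisfies i < j and arr[i] > arr[j].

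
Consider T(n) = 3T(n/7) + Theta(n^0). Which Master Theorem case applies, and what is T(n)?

Master Theorem for T(n) = 3T(n/7) + O(n^0):

a = 3, b = 7, c = 0
log_b(a) = log_7(3) = 0.5646

Case 1: c = 0 < log_7(3) = 0.5646
T(n) = O(n^(log_7 3))

For T(n) = 3T(n/7) + O(n^0): log_7(3) = 0.5646. This is Case 1 of the Master Theorem (c < log_b(a), work dominated by leaves), giving O(n^(log_7 3)).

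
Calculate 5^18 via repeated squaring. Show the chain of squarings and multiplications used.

Computing 5^18 by squaring (build up from 5^1; each line after the first costs one multiplication):

5^1 = 5
5^2 = (5^1)^2 = 5^2 = 25
5^4 = (5^2)^2 = 25^2 = 625
5^8 = (5^4)^2 = 625^2 = 390625
5^9 = 5 * 5^8 = 5 * 390625 = 1953125
5^18 = (5^9)^2 = 1953125^2 = 3814697265625

Result: 3814697265625
Multiplications needed: 5 (5 lines after 5^1)

5^18 = 3814697265625. Using exponentiation by squaring, this requires 5 multiplications. The key idea: if the exponent is even, square the half-power; if odd, multiply by the base once.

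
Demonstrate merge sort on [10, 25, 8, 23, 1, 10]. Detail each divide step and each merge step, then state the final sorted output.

Merge sort trace:

Split: [10, 25, 8, 23, 1, 10] -> [10, 25, 8] and [23, 1, 10]
  Split: [10, 25, 8] -> [10] and [25, 8]
    Split: [25, 8] -> [25] and [8]
    Merge: [25] + [8] -> [8, 25]
  Merge: [10] + [8, 25] -> [8, 10, 25]
  Split: [23, 1, 10] -> [23] and [1, 10]
    Split: [1, 10] -> [1] and [10]
    Merge: [1] + [10] -> [1, 10]
  Merge: [23] + [1, 10] -> [1, 10, 23]
Merge: [8, 10, 25] + [1, 10, 23] -> [1, 8, 10, 10, 23, 25]

Final sorted array: [1, 8, 10, 10, 23, 25]

The merge sort proceeds by recursively splitting the array and merging sorted halves.
After all merges, the sorted array is [1, 8, 10, 10, 23, 25].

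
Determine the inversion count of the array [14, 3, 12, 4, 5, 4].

Finding inversions in [14, 3, 12, 4, 5, 4]:

(0, 1): arr[0]=14 > arr[1]=3
(0, 2): arr[0]=14 > arr[2]=12
(0, 3): arr[0]=14 > arr[3]=4
(0, 4): arr[0]=14 > arr[4]=5
(0, 5): arr[0]=14 > arr[5]=4
(2, 3): arr[2]=12 > arr[3]=4
(2, 4): arr[2]=12 > arr[4]=5
(2, 5): arr[2]=12 > arr[5]=4
(4, 5): arr[4]=5 > arr[5]=4

Total inversions: 9

The array has 9 inversion(s): (0,1), (0,2), (0,3), (0,4), (0,5), (2,3), (2,4), (2,5), (4,5). Each pair (i,j) satisfies i < j and arr[i] > arr[j].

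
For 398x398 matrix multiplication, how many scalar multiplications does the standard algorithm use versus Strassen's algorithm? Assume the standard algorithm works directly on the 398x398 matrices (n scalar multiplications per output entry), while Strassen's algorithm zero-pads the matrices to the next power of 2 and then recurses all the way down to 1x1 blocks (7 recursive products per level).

Matrix multiplication for 398x398 matrices:

Strassen's algorithm requires power-of-2 dimensions. Pad 398x398 to 512x512 (next power of 2).

Standard algorithm: 398^3 = 63044792 multiplications
Strassen's algorithm: 7^(log2(512)) = 7^9 = 40353607 multiplications
Savings: 63044792 - 40353607 = 22691185 multiplications

Standard: 63044792 multiplications (398^3). Strassen: 40353607 multiplications (7^9, after padding to 512x512). Strassen reduces 8 recursive multiplications to 7 at each level.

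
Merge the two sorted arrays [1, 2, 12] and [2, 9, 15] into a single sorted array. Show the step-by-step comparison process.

Merging process:

Compare 1 vs 2: take 1 from left. Merged: [1]
Compare 2 vs 2: take 2 from left. Merged: [1, 2]
Compare 12 vs 2: take 2 from right. Merged: [1, 2, 2]
Compare 12 vs 9: take 9 from right. Merged: [1, 2, 2, 9]
Compare 12 vs 15: take 12 from left. Merged: [1, 2, 2, 9, 12]
Append remaining from right: [15]. Merged: [1, 2, 2, 9, 12, 15]

Final merged array: [1, 2, 2, 9, 12, 15]
Total comparisons: 5

The merged array is [1, 2, 2, 9, 12, 15], requiring 5 comparisons. The merge step runs in O(n) time where n is the total number of elements.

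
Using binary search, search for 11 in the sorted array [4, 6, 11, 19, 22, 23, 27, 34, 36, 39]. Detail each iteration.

Binary search for 11 in [4, 6, 11, 19, 22, 23, 27, 34, 36, 39]:

lo=0, hi=9, mid=4, arr[mid]=22 -> 22 > 11, search left half
lo=0, hi=3, mid=1, arr[mid]=6 -> 6 < 11, search right half
lo=2, hi=3, mid=2, arr[mid]=11 -> Found target at index 2!

Binary search finds 11 at index 2 after 3 comparisons. The search repeatedly halves the search space by comparing with the middle element.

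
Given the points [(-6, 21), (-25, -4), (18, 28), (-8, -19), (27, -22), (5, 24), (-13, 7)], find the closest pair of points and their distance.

Computing all pairwise distances among 7 points:

d((-6, 21), (-25, -4)) = 31.4006
d((-6, 21), (18, 28)) = 25.0
d((-6, 21), (-8, -19)) = 40.05
d((-6, 21), (27, -22)) = 54.2033
d((-6, 21), (5, 24)) = 11.4018 <-- minimum
d((-6, 21), (-13, 7)) = 15.6525
d((-25, -4), (18, 28)) = 53.6004
d((-25, -4), (-8, -19)) = 22.6716
d((-25, -4), (27, -22)) = 55.0273
d((-25, -4), (5, 24)) = 41.0366
d((-25, -4), (-13, 7)) = 16.2788
d((18, 28), (-8, -19)) = 53.7122
d((18, 28), (27, -22)) = 50.8035
d((18, 28), (5, 24)) = 13.6015
d((18, 28), (-13, 7)) = 37.4433
d((-8, -19), (27, -22)) = 35.1283
d((-8, -19), (5, 24)) = 44.9222
d((-8, -19), (-13, 7)) = 26.4764
d((27, -22), (5, 24)) = 50.9902
d((27, -22), (-13, 7)) = 49.4065
d((5, 24), (-13, 7)) = 24.7588

Closest pair: (-6, 21) and (5, 24) with distance 11.4018

The closest pair is (-6, 21) and (5, 24) with Euclidean distance 11.4018. For 7 points, brute-force pairwise comparison is shown above. For large n, the divide-and-conquer algorithm (sort by x, recurse on halves, check the dividing strip) achieves O(n log n).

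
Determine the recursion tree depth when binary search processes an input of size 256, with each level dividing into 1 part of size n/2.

For divide and conquer with division factor 2:

Problem sizes at each level:
Level 0: 256
Level 1: 128
Level 2: 64
Level 3: 32
Level 4: 16
Level 5: 8
Level 6: 4
Level 7: 2
Level 8: 1

The root is level 0 and the size-1 base case is level 8 (the tree spans levels 0 through 8, i.e. 9 levels counting the root), so the depth is the number of divisions: log_2(256) = 8

The recursion tree depth is log_2(256) = 8. At each level, the problem size is divided by 2, so it takes 8 divisions to reduce to a base case of size 1. The algorithm makes 1 recursive call at each level.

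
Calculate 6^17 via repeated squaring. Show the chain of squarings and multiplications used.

Computing 6^17 by squaring (build up from 6^1; each line after the first costs one multiplication):

6^1 = 6
6^2 = (6^1)^2 = 6^2 = 36
6^4 = (6^2)^2 = 36^2 = 1296
6^8 = (6^4)^2 = 1296^2 = 1679616
6^16 = (6^8)^2 = 1679616^2 = 2821109907456
6^17 = 6 * 6^16 = 6 * 2821109907456 = 16926659444736

Result: 16926659444736
Multiplications needed: 5 (5 lines after 6^1)

6^17 = 16926659444736. Using exponentiation by squaring, this requires 5 multiplications. The key idea: if the exponent is even, square the half-power; if odd, multiply by the base once.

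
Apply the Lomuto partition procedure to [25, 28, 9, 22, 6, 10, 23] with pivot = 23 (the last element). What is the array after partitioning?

Lomuto partition with pivot = 23:

Initial array: [25, 28, 9, 22, 6, 10, 23]

arr[0]=25 > 23: no swap
arr[1]=28 > 23: no swap
arr[2]=9 <= 23: swap with position 0, array becomes [9, 28, 25, 22, 6, 10, 23]
arr[3]=22 <= 23: swap with position 1, array becomes [9, 22, 25, 28, 6, 10, 23]
arr[4]=6 <= 23: swap with position 2, array becomes [9, 22, 6, 28, 25, 10, 23]
arr[5]=10 <= 23: swap with position 3, array becomes [9, 22, 6, 10, 25, 28, 23]

Place pivot at position 4: [9, 22, 6, 10, 23, 28, 25]
Pivot position: 4

After partitioning with pivot 23, the array becomes [9, 22, 6, 10, 23, 28, 25]. The pivot is placed at index 4. All elements to the left of the pivot are <= 23, and all elements to the right are > 23.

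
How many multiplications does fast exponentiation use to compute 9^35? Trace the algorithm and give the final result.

Computing 9^35 by squaring (build up from 9^1; each line after the first costs one multiplication):

9^1 = 9
9^2 = (9^1)^2 = 9^2 = 81
9^4 = (9^2)^2 = 81^2 = 6561
9^8 = (9^4)^2 = 6561^2 = 43046721
9^16 = (9^8)^2 = 43046721^2 = 1853020188851841
9^17 = 9 * 9^16 = 9 * 1853020188851841 = 16677181699666569
9^34 = (9^17)^2 = 16677181699666569^2 = 278128389443693511257285776231761
9^35 = 9 * 9^34 = 9 * 278128389443693511257285776231761 = 2503155504993241601315571986085849

Result: 2503155504993241601315571986085849
Multiplications needed: 7 (7 lines after 9^1)

9^35 = 2503155504993241601315571986085849. Using exponentiation by squaring, this requires 7 multiplications. The key idea: if the exponent is even, square the half-power; if odd, multiply by the base once.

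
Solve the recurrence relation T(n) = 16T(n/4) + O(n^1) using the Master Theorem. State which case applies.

Master Theorem for T(n) = 16T(n/4) + O(n^1):

a = 16, b = 4, c = 1
log_b(a) = log_4(16) = 2.0000

Case 1: c = 1 < log_4(16) = 2.0000
T(n) = O(n^(log_4 16)) = O(n^2)

For T(n) = 16T(n/4) + O(n^1): log_4(16) = 2.0000. This is Case 1 of the Master Theorem (c < log_b(a), work dominated by leaves), giving O(n^2).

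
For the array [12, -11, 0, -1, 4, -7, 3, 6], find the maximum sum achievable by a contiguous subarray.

Using Kadane's algorithm on [12, -11, 0, -1, 4, -7, 3, 6]:

Scanning through the array:
Position 1 (value -11): max_ending_here = 1, max_so_far = 12
Position 2 (value 0): max_ending_here = 1, max_so_far = 12
Position 3 (value -1): max_ending_here = 0, max_so_far = 12
Position 4 (value 4): max_ending_here = 4, max_so_far = 12
Position 5 (value -7): max_ending_here = -3, max_so_far = 12
Position 6 (value 3): max_ending_here = 3, max_so_far = 12
Position 7 (value 6): max_ending_here = 9, max_so_far = 12

Maximum subarray: [12]
Maximum sum: 12

The maximum subarray is [12] with sum 12. This subarray runs from index 0 to index 0.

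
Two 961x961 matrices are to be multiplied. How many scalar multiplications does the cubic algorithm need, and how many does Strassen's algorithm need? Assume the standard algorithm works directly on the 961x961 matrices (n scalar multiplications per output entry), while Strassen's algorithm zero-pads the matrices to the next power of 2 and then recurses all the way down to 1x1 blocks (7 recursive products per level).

Matrix multiplication for 961x961 matrices:

Strassen's algorithm requires power-of-2 dimensions. Pad 961x961 to 1024x1024 (next power of 2).

Standard algorithm: 961^3 = 887503681 multiplications
Strassen's algorithm: 7^(log2(1024)) = 7^10 = 282475249 multiplications
Savings: 887503681 - 282475249 = 605028432 multiplications

Standard: 887503681 multiplications (961^3). Strassen: 282475249 multiplications (7^10, after padding to 1024x1024). Strassen reduces 8 recursive multiplications to 7 at each level.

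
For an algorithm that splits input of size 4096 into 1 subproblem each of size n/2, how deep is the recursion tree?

For divide and conquer with division factor 2:

Problem sizes at each level:
Level 0: 4096
Level 1: 2048
Level 2: 1024
Level 3: 512
Level 4: 256
Level 5: 128
Level 6: 64
Level 7: 32
Level 8: 16
Level 9: 8
Level 10: 4
Level 11: 2
Level 12: 1

The root is level 0 and the size-1 base case is level 12 (the tree spans levels 0 through 12, i.e. 13 levels counting the root), so the depth is the number of divisions: log_2(4096) = 12

The recursion tree depth is log_2(4096) = 12. At each level, the problem size is divided by 2, so it takes 12 divisions to reduce to a base case of size 1. The algorithm makes 1 recursive call at each level.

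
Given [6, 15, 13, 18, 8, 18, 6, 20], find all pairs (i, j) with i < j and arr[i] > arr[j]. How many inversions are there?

Finding inversions in [6, 15, 13, 18, 8, 18, 6, 20]:

(1, 2): arr[1]=15 > arr[2]=13
(1, 4): arr[1]=15 > arr[4]=8
(1, 6): arr[1]=15 > arr[6]=6
(2, 4): arr[2]=13 > arr[4]=8
(2, 6): arr[2]=13 > arr[6]=6
(3, 4): arr[3]=18 > arr[4]=8
(3, 6): arr[3]=18 > arr[6]=6
(4, 6): arr[4]=8 > arr[6]=6
(5, 6): arr[5]=18 > arr[6]=6

Total inversions: 9

The array has 9 inversion(s): (1,2), (1,4), (1,6), (2,4), (2,6), (3,4), (3,6), (4,6), (5,6). Each pair (i,j) satisfies i < j and arr[i] > arr[j].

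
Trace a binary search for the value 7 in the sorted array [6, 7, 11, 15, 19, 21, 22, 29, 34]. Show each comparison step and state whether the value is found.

Binary search for 7 in [6, 7, 11, 15, 19, 21, 22, 29, 34]:

lo=0, hi=8, mid=4, arr[mid]=19 -> 19 > 7, search left half
lo=0, hi=3, mid=1, arr[mid]=7 -> Found target at index 1!

Binary search finds 7 at index 1 after 2 comparisons. The search repeatedly halves the search space by comparing with the middle element.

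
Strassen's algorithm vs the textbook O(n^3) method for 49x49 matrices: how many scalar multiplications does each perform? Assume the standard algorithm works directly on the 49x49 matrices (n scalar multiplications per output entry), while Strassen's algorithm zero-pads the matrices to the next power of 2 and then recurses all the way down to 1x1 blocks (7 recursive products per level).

Matrix multiplication for 49x49 matrices:

Strassen's algorithm requires power-of-2 dimensions. Pad 49x49 to 64x64 (next power of 2).

Standard algorithm: 49^3 = 117649 multiplications
Strassen's algorithm: 7^(log2(64)) = 7^6 = 117649 multiplications
Savings: 117649 - 117649 = 0 multiplications

Standard: 117649 multiplications (49^3). Strassen: 117649 multiplications (7^6, after padding to 64x64). Strassen reduces 8 recursive multiplications to 7 at each level.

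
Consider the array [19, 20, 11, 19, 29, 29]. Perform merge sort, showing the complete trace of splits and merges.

Merge sort trace:

Split: [19, 20, 11, 19, 29, 29] -> [19, 20, 11] and [19, 29, 29]
  Split: [19, 20, 11] -> [19] and [20, 11]
    Split: [20, 11] -> [20] and [11]
    Merge: [20] + [11] -> [11, 20]
  Merge: [19] + [11, 20] -> [11, 19, 20]
  Split: [19, 29, 29] -> [19] and [29, 29]
    Split: [29, 29] -> [29] and [29]
    Merge: [29] + [29] -> [29, 29]
  Merge: [19] + [29, 29] -> [19, 29, 29]
Merge: [11, 19, 20] + [19, 29, 29] -> [11, 19, 19, 20, 29, 29]

Final sorted array: [11, 19, 19, 20, 29, 29]

The merge sort proceeds by recursively splitting the array and merging sorted halves.
After all merges, the sorted array is [11, 19, 19, 20, 29, 29].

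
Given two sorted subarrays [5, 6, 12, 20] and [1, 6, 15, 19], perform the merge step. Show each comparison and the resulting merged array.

Merging process:

Compare 5 vs 1: take 1 from right. Merged: [1]
Compare 5 vs 6: take 5 from left. Merged: [1, 5]
Compare 6 vs 6: take 6 from left. Merged: [1, 5, 6]
Compare 12 vs 6: take 6 from right. Merged: [1, 5, 6, 6]
Compare 12 vs 15: take 12 from left. Merged: [1, 5, 6, 6, 12]
Compare 20 vs 15: take 15 from right. Merged: [1, 5, 6, 6, 12, 15]
Compare 20 vs 19: take 19 from right. Merged: [1, 5, 6, 6, 12, 15, 19]
Append remaining from left: [20]. Merged: [1, 5, 6, 6, 12, 15, 19, 20]

Final merged array: [1, 5, 6, 6, 12, 15, 19, 20]
Total comparisons: 7

The merged array is [1, 5, 6, 6, 12, 15, 19, 20], requiring 7 comparisons. The merge step runs in O(n) time where n is the total number of elements.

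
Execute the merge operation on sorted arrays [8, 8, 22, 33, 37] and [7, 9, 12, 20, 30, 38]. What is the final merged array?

Merging process:

Compare 8 vs 7: take 7 from right. Merged: [7]
Compare 8 vs 9: take 8 from left. Merged: [7, 8]
Compare 8 vs 9: take 8 from left. Merged: [7, 8, 8]
Compare 22 vs 9: take 9 from right. Merged: [7, 8, 8, 9]
Compare 22 vs 12: take 12 from right. Merged: [7, 8, 8, 9, 12]
Compare 22 vs 20: take 20 from right. Merged: [7, 8, 8, 9, 12, 20]
Compare 22 vs 30: take 22 from left. Merged: [7, 8, 8, 9, 12, 20, 22]
Compare 33 vs 30: take 30 from right. Merged: [7, 8, 8, 9, 12, 20, 22, 30]
Compare 33 vs 38: take 33 from left. Merged: [7, 8, 8, 9, 12, 20, 22, 30, 33]
Compare 37 vs 38: take 37 from left. Merged: [7, 8, 8, 9, 12, 20, 22, 30, 33, 37]
Append remaining from right: [38]. Merged: [7, 8, 8, 9, 12, 20, 22, 30, 33, 37, 38]

Final merged array: [7, 8, 8, 9, 12, 20, 22, 30, 33, 37, 38]
Total comparisons: 10

The merged array is [7, 8, 8, 9, 12, 20, 22, 30, 33, 37, 38], requiring 10 comparisons. The merge step runs in O(n) time where n is the total number of elements.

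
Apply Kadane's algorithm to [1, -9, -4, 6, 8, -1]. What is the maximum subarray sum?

Using Kadane's algorithm on [1, -9, -4, 6, 8, -1]:

Scanning through the array:
Position 1 (value -9): max_ending_here = -8, max_so_far = 1
Position 2 (value -4): max_ending_here = -4, max_so_far = 1
Position 3 (value 6): max_ending_here = 6, max_so_far = 6
Position 4 (value 8): max_ending_here = 14, max_so_far = 14
Position 5 (value -1): max_ending_here = 13, max_so_far = 14

Maximum subarray: [6, 8]
Maximum sum: 14

The maximum subarray is [6, 8] with sum 14. This subarray runs from index 3 to index 4.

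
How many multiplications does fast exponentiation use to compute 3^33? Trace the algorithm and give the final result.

Computing 3^33 by squaring (build up from 3^1; each line after the first costs one multiplication):

3^1 = 3
3^2 = (3^1)^2 = 3^2 = 9
3^4 = (3^2)^2 = 9^2 = 81
3^8 = (3^4)^2 = 81^2 = 6561
3^16 = (3^8)^2 = 6561^2 = 43046721
3^32 = (3^16)^2 = 43046721^2 = 1853020188851841
3^33 = 3 * 3^32 = 3 * 1853020188851841 = 5559060566555523

Result: 5559060566555523
Multiplications needed: 6 (6 lines after 3^1)

3^33 = 5559060566555523. Using exponentiation by squaring, this requires 6 multiplications. The key idea: if the exponent is even, square the half-power; if odd, multiply by the base once.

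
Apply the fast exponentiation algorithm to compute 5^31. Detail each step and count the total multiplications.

Computing 5^31 by squaring (build up from 5^1; each line after the first costs one multiplication):

5^1 = 5
5^2 = (5^1)^2 = 5^2 = 25
5^3 = 5 * 5^2 = 5 * 25 = 125
5^6 = (5^3)^2 = 125^2 = 15625
5^7 = 5 * 5^6 = 5 * 15625 = 78125
5^14 = (5^7)^2 = 78125^2 = 6103515625
5^15 = 5 * 5^14 = 5 * 6103515625 = 30517578125
5^30 = (5^15)^2 = 30517578125^2 = 931322574615478515625
5^31 = 5 * 5^30 = 5 * 931322574615478515625 = 4656612873077392578125

Result: 4656612873077392578125
Multiplications needed: 8 (8 lines after 5^1)

5^31 = 4656612873077392578125. Using exponentiation by squaring, this requires 8 multiplications. The key idea: if the exponent is even, square the half-power; if odd, multiply by the base once.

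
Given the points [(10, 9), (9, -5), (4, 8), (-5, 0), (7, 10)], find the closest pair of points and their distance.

Computing all pairwise distances among 5 points:

d((10, 9), (9, -5)) = 14.0357
d((10, 9), (4, 8)) = 6.0828
d((10, 9), (-5, 0)) = 17.4929
d((10, 9), (7, 10)) = 3.1623 <-- minimum
d((9, -5), (4, 8)) = 13.9284
d((9, -5), (-5, 0)) = 14.8661
d((9, -5), (7, 10)) = 15.1327
d((4, 8), (-5, 0)) = 12.0416
d((4, 8), (7, 10)) = 3.6056
d((-5, 0), (7, 10)) = 15.6205

Closest pair: (10, 9) and (7, 10) with distance 3.1623

The closest pair is (10, 9) and (7, 10) with Euclidean distance 3.1623. For 5 points, brute-force pairwise comparison is shown above. For large n, the divide-and-conquer algorithm (sort by x, recurse on halves, check the dividing strip) achieves O(n log n).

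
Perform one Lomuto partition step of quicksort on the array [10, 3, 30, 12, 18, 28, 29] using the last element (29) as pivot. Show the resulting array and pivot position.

Lomuto partition with pivot = 29:

Initial array: [10, 3, 30, 12, 18, 28, 29]

arr[0]=10 <= 29: swap with position 0, array becomes [10, 3, 30, 12, 18, 28, 29]
arr[1]=3 <= 29: swap with position 1, array becomes [10, 3, 30, 12, 18, 28, 29]
arr[2]=30 > 29: no swap
arr[3]=12 <= 29: swap with position 2, array becomes [10, 3, 12, 30, 18, 28, 29]
arr[4]=18 <= 29: swap with position 3, array becomes [10, 3, 12, 18, 30, 28, 29]
arr[5]=28 <= 29: swap with position 4, array becomes [10, 3, 12, 18, 28, 30, 29]

Place pivot at position 5: [10, 3, 12, 18, 28, 29, 30]
Pivot position: 5

After partitioning with pivot 29, the array becomes [10, 3, 12, 18, 28, 29, 30]. The pivot is placed at index 5. All elements to the left of the pivot are <= 29, and all elements to the right are > 29.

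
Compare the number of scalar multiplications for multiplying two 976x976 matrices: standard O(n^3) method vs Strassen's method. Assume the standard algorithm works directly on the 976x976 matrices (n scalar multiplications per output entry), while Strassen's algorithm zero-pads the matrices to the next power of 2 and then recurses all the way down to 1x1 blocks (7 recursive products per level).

Matrix multiplication for 976x976 matrices:

Strassen's algorithm requires power-of-2 dimensions. Pad 976x976 to 1024x1024 (next power of 2).

Standard algorithm: 976^3 = 929714176 multiplications
Strassen's algorithm: 7^(log2(1024)) = 7^10 = 282475249 multiplications
Savings: 929714176 - 282475249 = 647238927 multiplications

Standard: 929714176 multiplications (976^3). Strassen: 282475249 multiplications (7^10, after padding to 1024x1024). Strassen reduces 8 recursive multiplications to 7 at each level.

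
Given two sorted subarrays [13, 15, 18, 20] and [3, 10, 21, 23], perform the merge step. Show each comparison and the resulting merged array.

Merging process:

Compare 13 vs 3: take 3 from right. Merged: [3]
Compare 13 vs 10: take 10 from right. Merged: [3, 10]
Compare 13 vs 21: take 13 from left. Merged: [3, 10, 13]
Compare 15 vs 21: take 15 from left. Merged: [3, 10, 13, 15]
Compare 18 vs 21: take 18 from left. Merged: [3, 10, 13, 15, 18]
Compare 20 vs 21: take 20 from left. Merged: [3, 10, 13, 15, 18, 20]
Append remaining from right: [21, 23]. Merged: [3, 10, 13, 15, 18, 20, 21, 23]

Final merged array: [3, 10, 13, 15, 18, 20, 21, 23]
Total comparisons: 6

The merged array is [3, 10, 13, 15, 18, 20, 21, 23], requiring 6 comparisons. The merge step runs in O(n) time where n is the total number of elements.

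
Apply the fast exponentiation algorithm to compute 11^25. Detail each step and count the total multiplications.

Computing 11^25 by squaring (build up from 11^1; each line after the first costs one multiplication):

11^1 = 11
11^2 = (11^1)^2 = 11^2 = 121
11^3 = 11 * 11^2 = 11 * 121 = 1331
11^6 = (11^3)^2 = 1331^2 = 1771561
11^12 = (11^6)^2 = 1771561^2 = 3138428376721
11^24 = (11^12)^2 = 3138428376721^2 = 9849732675807611094711841
11^25 = 11 * 11^24 = 11 * 9849732675807611094711841 = 108347059433883722041830251

Result: 108347059433883722041830251
Multiplications needed: 6 (6 lines after 11^1)

11^25 = 108347059433883722041830251. Using exponentiation by squaring, this requires 6 multiplications. The key idea: if the exponent is even, square the half-power; if odd, multiply by the base once.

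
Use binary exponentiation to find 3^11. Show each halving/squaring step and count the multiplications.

Computing 3^11 by squaring (build up from 3^1; each line after the first costs one multiplication):

3^1 = 3
3^2 = (3^1)^2 = 3^2 = 9
3^4 = (3^2)^2 = 9^2 = 81
3^5 = 3 * 3^4 = 3 * 81 = 243
3^10 = (3^5)^2 = 243^2 = 59049
3^11 = 3 * 3^10 = 3 * 59049 = 177147

Result: 177147
Multiplications needed: 5 (5 lines after 3^1)

3^11 = 177147. Using exponentiation by squaring, this requires 5 multiplications. The key idea: if the exponent is even, square the half-power; if odd, multiply by the base once.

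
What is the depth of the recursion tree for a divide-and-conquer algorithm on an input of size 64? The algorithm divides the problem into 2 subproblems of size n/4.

For divide and conquer with division factor 4:

Problem sizes at each level:
Level 0: 64
Level 1: 16
Level 2: 4
Level 3: 1

The root is level 0 and the size-1 base case is level 3 (the tree spans levels 0 through 3, i.e. 4 levels counting the root), so the depth is the number of divisions: log_4(64) = 3

The recursion tree depth is log_4(64) = 3. At each level, the problem size is divided by 4, so it takes 3 divisions to reduce to a base case of size 1. The algorithm makes 2 recursive calls at each level.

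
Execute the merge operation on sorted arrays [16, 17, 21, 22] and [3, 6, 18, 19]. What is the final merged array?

Merging process:

Compare 16 vs 3: take 3 from right. Merged: [3]
Compare 16 vs 6: take 6 from right. Merged: [3, 6]
Compare 16 vs 18: take 16 from left. Merged: [3, 6, 16]
Compare 17 vs 18: take 17 from left. Merged: [3, 6, 16, 17]
Compare 21 vs 18: take 18 from right. Merged: [3, 6, 16, 17, 18]
Compare 21 vs 19: take 19 from right. Merged: [3, 6, 16, 17, 18, 19]
Append remaining from left: [21, 22]. Merged: [3, 6, 16, 17, 18, 19, 21, 22]

Final merged array: [3, 6, 16, 17, 18, 19, 21, 22]
Total comparisons: 6

The merged array is [3, 6, 16, 17, 18, 19, 21, 22], requiring 6 comparisons. The merge step runs in O(n) time where n is the total number of elements.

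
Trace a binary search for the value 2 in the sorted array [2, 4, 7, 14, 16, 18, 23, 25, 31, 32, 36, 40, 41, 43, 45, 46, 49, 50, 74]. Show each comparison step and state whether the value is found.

Binary search for 2 in [2, 4, 7, 14, 16, 18, 23, 25, 31, 32, 36, 40, 41, 43, 45, 46, 49, 50, 74]:

lo=0, hi=18, mid=9, arr[mid]=32 -> 32 > 2, search left half
lo=0, hi=8, mid=4, arr[mid]=16 -> 16 > 2, search left half
lo=0, hi=3, mid=1, arr[mid]=4 -> 4 > 2, search left half
lo=0, hi=0, mid=0, arr[mid]=2 -> Found target at index 0!

Binary search finds 2 at index 0 after 4 comparisons. The search repeatedly halves the search space by comparing with the middle element.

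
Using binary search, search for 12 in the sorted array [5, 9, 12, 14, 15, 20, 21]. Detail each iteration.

Binary search for 12 in [5, 9, 12, 14, 15, 20, 21]:

lo=0, hi=6, mid=3, arr[mid]=14 -> 14 > 12, search left half
lo=0, hi=2, mid=1, arr[mid]=9 -> 9 < 12, search right half
lo=2, hi=2, mid=2, arr[mid]=12 -> Found target at index 2!

Binary search finds 12 at index 2 after 3 comparisons. The search repeatedly halves the search space by comparing with the middle element.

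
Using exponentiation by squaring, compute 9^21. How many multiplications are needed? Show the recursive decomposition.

Computing 9^21 by squaring (build up from 9^1; each line after the first costs one multiplication):

9^1 = 9
9^2 = (9^1)^2 = 9^2 = 81
9^4 = (9^2)^2 = 81^2 = 6561
9^5 = 9 * 9^4 = 9 * 6561 = 59049
9^10 = (9^5)^2 = 59049^2 = 3486784401
9^20 = (9^10)^2 = 3486784401^2 = 12157665459056928801
9^21 = 9 * 9^20 = 9 * 12157665459056928801 = 109418989131512359209

Result: 109418989131512359209
Multiplications needed: 6 (6 lines after 9^1)

9^21 = 109418989131512359209. Using exponentiation by squaring, this requires 6 multiplications. The key idea: if the exponent is even, square the half-power; if odd, multiply by the base once.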